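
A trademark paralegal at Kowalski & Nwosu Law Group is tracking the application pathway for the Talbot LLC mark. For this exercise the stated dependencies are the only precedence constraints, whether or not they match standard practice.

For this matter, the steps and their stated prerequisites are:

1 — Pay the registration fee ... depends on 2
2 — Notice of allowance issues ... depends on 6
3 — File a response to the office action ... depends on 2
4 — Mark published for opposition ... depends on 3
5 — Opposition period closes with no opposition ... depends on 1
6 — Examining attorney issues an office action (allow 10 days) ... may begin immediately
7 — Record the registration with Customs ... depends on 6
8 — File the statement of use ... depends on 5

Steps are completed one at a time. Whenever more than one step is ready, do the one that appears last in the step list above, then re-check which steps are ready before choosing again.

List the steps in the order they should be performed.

6 is the only step with nothing outstanding, so it goes first.
Ready: 7 and 2. 7 is listed later → 7.
Next only 2 has its prerequisites met → 2.
Now 3 and 1 have their prerequisites met. 3 is listed later, so 3 next.
Now 4 and 1 have their prerequisites met. 4 is listed later, so 4 next.
1 needed 2, now all done → 1.
Next only 5 has its prerequisites met → 5.
Next only 8 has its prerequisites met → 8.

6 → 7 → 2 → 3 → 4 → 1 → 5 → 8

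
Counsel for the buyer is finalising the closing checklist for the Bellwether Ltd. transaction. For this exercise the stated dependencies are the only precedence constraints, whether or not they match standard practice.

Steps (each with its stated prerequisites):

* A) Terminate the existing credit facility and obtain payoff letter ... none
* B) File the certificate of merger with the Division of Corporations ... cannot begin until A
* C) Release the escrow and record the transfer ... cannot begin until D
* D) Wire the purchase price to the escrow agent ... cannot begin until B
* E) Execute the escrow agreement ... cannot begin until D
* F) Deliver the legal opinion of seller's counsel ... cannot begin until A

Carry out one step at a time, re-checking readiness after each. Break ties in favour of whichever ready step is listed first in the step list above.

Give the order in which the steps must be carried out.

A B D C E F

A is the only step with nothing outstanding, so it goes first.
Ready: B and F. B is listed earlier → B.
D now also ready, so the ready set is {D, F}; D is listed earlier → D.
Now C, E and F have their prerequisites met. C is listed earlier, so C next.
Ready: E and F. E is listed earlier → E.
F is the only step now ready → F.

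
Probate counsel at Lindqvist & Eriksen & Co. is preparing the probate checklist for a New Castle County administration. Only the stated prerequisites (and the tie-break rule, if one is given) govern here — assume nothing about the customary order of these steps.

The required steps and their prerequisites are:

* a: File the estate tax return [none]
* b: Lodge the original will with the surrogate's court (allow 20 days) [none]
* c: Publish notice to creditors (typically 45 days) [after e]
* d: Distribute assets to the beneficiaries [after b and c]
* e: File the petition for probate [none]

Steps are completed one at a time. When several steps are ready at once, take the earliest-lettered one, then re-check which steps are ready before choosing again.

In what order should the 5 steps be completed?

Nothing is required for a, b and e. a has the earlier label → a first.
Now b and e have their prerequisites met. b has the earlier label, so b next.
e is the only step now ready → e.
c needed e, now all done → c.
Next only d has its prerequisites met → d.

a, b, e, c, d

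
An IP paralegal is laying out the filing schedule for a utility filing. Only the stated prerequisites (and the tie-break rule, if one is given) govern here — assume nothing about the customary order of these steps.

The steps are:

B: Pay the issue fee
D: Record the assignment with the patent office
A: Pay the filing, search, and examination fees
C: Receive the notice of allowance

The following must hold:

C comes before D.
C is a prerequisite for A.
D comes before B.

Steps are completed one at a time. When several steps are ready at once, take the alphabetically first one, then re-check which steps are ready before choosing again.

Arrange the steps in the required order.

Only C has no prerequisites, so it is first.
Ready: A and D. A has the earlier label → A.
D needed C, now all done → D.
Next only B has its prerequisites met → B.

C, A, D, B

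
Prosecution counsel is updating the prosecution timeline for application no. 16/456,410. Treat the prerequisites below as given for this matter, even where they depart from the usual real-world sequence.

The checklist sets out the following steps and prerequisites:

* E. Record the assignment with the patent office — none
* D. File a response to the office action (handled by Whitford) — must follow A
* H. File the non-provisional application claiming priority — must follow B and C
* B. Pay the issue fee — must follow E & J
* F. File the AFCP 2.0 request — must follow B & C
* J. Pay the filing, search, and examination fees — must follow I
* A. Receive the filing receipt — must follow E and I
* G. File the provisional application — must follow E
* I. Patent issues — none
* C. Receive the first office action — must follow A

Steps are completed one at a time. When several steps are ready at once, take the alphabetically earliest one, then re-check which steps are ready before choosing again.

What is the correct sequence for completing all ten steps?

E, G, I, A, C, D, J, B, F, H

Nothing is required for E and I. E has the earlier label → E first.
G now also ready, so the ready set is {G, I}; G has the earlier label → G.
Next only I has its prerequisites met → I.
Now A and J have their prerequisites met. A has the earlier label, so A next.
C, D and J are all available; C has the earlier label → C.
Ready: D and J. D has the earlier label → D.
Next only J has its prerequisites met → J.
That leaves B as the only ready step → B.
F and H are both available; F has the earlier label → F.
H is the only step now ready → H.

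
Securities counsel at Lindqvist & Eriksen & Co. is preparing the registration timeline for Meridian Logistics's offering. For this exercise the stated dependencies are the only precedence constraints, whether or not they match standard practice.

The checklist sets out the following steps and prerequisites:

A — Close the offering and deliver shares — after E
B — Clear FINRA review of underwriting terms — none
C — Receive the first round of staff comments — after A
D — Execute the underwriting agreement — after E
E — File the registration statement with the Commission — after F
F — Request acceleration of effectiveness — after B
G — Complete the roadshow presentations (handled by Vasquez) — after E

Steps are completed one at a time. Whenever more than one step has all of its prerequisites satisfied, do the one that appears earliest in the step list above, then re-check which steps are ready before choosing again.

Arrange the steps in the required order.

B, F, E, A, C, D, G

B is the only step with nothing outstanding, so it goes first.
That leaves F as the only ready step → F.
E is the only step now ready → E.
Now A, D and G have their prerequisites met. A is listed earlier, so A next.
Ready: C, D and G. C is listed earlier → C.
D and G are both available; D is listed earlier → D.
G is the only step now ready → G.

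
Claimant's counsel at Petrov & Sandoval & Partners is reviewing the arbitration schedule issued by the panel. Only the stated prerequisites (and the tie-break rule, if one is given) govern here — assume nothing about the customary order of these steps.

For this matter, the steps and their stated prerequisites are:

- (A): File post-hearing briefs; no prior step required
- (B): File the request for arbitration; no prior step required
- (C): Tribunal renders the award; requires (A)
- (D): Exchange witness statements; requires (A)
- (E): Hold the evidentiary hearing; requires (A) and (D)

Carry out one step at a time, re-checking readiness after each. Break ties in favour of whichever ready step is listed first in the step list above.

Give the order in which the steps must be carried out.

(A), (B), (C), (D), (E)

Nothing is required for (A) and (B). (A) is listed earlier → (A) first.
Now (B), (C) and (D) have their prerequisites met. (B) is listed earlier, so (B) next.
(C) and (D) are both available; (C) is listed earlier → (C).
(D) is the only step now ready → (D).
(E) is the only step now ready → (E).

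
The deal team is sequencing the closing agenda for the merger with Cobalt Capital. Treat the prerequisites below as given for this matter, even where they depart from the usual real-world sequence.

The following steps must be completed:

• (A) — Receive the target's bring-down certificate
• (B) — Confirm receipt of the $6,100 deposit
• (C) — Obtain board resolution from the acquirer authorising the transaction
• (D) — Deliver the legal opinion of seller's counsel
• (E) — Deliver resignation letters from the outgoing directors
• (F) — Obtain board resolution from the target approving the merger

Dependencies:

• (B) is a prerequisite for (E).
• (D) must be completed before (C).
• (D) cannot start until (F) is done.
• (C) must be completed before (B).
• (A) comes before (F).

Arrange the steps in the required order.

(A) (F) (D) (C) (B) (E)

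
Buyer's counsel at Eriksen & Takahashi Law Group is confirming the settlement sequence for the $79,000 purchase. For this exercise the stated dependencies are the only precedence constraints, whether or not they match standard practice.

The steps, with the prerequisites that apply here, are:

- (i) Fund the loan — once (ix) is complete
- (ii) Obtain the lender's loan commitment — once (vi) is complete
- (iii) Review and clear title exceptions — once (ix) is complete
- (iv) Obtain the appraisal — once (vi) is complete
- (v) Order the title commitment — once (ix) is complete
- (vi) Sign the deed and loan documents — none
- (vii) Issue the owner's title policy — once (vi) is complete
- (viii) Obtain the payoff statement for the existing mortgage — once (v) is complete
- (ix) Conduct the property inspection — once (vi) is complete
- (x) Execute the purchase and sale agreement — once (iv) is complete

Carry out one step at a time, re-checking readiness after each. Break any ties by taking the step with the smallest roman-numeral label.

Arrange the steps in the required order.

Only (vi) has no prerequisites, so it is first.
Ready: (ii), (iv), (vii) and (ix). (ii) has the earlier label → (ii).
Now (iv), (vii) and (ix) have their prerequisites met. (iv) has the earlier label, so (iv) next.
(x) now also ready, so the ready set is {(vii), (ix), (x)}; (vii) has the earlier label → (vii).
Now (ix) and (x) have their prerequisites met. (ix) has the earlier label, so (ix) next.
(i), (iii), (v) and (x) are all available; (i) has the earlier label → (i).
Ready: (iii), (v) and (x). (iii) has the earlier label → (iii).
Ready: (v) and (x). (v) has the earlier label → (v).
(viii) now also ready, so the ready set is {(viii), (x)}; (viii) has the earlier label → (viii).
That leaves (x) as the only ready step → (x).

(vi), (ii), (iv), (vii), (ix), (i), (iii), (v), (viii), (x)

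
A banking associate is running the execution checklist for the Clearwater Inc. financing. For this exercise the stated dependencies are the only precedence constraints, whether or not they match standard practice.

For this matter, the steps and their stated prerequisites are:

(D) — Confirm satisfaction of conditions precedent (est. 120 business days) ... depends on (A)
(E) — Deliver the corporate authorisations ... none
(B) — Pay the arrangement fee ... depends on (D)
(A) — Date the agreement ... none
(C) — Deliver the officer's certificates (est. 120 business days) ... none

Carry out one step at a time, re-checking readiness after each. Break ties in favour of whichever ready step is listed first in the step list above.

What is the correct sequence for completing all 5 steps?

(E) (A) (D) (B) (C)

Nothing is required for (E), (A) and (C). (E) is listed earlier → (E) first.
Ready: (A) and (C). (A) is listed earlier → (A).
(D) now also ready, so the ready set is {(D), (C)}; (D) is listed earlier → (D).
(B) now also ready, so the ready set is {(B), (C)}; (B) is listed earlier → (B).
Next only (C) has its prerequisites met → (C).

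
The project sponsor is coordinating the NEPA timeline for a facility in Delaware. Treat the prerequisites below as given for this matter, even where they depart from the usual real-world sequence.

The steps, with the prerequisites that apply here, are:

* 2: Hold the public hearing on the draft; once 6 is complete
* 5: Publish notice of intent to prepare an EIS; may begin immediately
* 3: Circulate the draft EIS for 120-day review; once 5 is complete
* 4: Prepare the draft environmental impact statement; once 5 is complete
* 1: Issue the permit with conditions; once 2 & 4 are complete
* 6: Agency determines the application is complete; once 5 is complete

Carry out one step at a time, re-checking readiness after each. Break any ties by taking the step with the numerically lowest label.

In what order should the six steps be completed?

5, 3, 4, 6, 2, 1

5 has no prerequisites → 5 first.
Now 3, 4 and 6 have their prerequisites met. 3 has the earlier label, so 3 next.
Now 4 and 6 have their prerequisites met. 4 has the earlier label, so 4 next.
6 needed 5, now all done → 6.
2 needed 6, now all done → 2.
1 needed 2 and 4, now all done → 1.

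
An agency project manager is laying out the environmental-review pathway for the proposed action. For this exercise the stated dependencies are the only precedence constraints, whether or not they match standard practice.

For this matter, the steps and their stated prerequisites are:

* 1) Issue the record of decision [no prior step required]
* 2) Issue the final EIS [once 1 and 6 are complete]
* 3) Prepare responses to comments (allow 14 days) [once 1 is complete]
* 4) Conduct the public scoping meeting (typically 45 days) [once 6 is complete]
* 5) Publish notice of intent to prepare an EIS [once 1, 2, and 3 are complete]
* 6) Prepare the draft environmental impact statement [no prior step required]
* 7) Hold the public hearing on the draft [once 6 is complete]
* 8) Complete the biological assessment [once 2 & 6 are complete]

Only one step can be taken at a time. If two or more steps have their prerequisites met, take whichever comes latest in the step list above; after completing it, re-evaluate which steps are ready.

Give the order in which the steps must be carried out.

6, 7, 4, 1, 3, 2, 8, 5

Nothing is required for 6 and 1. 6 is listed later → 6 first.
7 and 4 now also ready, so the ready set is {7, 4, 1}; 7 is listed later → 7.
4 and 1 are both available; 4 is listed later → 4.
That leaves 1 as the only ready step → 1.
Ready: 3 and 2. 3 is listed later → 3.
Next only 2 has its prerequisites met → 2.
Ready: 8 and 5. 8 is listed later → 8.
5 is the only step now ready → 5.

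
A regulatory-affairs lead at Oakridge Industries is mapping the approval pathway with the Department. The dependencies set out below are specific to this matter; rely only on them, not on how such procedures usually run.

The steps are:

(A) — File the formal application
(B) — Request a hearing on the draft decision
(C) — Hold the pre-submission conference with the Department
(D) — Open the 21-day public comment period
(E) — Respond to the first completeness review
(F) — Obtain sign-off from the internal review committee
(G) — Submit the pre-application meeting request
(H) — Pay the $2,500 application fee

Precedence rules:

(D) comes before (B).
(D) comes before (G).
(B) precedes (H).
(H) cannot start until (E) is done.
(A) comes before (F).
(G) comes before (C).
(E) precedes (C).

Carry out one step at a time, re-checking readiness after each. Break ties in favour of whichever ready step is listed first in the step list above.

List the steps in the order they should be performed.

(A) (D) (B) (E) (F) (G) (C) (H)

(A), (D) and (E) have no prerequisites; (A) is listed earlier, so (A) is first.
(F) now also ready, so the ready set is {(D), (E), (F)}; (D) is listed earlier → (D).
(B) and (G) now also ready, so the ready set is {(B), (E), (F), (G)}; (B) is listed earlier → (B).
Now (E), (F) and (G) have their prerequisites met. (E) is listed earlier, so (E) next.
(H) now also ready, so the ready set is {(F), (G), (H)}; (F) is listed earlier → (F).
Now (G) and (H) have their prerequisites met. (G) is listed earlier, so (G) next.
(C) now also ready, so the ready set is {(C), (H)}; (C) is listed earlier → (C).
(H) is the only step now ready → (H).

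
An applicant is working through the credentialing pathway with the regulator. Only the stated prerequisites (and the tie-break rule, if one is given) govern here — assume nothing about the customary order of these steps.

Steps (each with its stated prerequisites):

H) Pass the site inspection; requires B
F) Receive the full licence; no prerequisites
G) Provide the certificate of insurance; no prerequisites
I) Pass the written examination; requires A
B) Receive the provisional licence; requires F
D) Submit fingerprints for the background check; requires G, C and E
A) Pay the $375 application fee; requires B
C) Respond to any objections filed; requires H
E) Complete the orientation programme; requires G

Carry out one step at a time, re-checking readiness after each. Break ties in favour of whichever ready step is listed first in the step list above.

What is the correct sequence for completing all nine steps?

F, G, B, H, A, I, C, E, D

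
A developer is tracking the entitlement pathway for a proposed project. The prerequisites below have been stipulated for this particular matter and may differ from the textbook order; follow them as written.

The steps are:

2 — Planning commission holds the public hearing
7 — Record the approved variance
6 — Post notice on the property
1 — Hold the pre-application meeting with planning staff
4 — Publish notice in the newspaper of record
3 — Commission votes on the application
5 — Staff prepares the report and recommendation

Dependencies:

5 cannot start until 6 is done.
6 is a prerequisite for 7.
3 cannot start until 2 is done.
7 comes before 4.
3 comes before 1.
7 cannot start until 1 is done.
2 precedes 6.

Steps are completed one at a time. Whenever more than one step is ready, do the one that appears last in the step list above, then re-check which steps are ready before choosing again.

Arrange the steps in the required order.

2 is the only step with nothing outstanding, so it goes first.
3 and 6 are both available; 3 is listed later → 3.
1 now also ready, so the ready set is {1, 6}; 1 is listed later → 1.
Next only 6 has its prerequisites met → 6.
5 and 7 are both available; 5 is listed later → 5.
7 needed 1 and 6, now all done → 7.
4 is the only step now ready → 4.

2, 3, 1, 6, 5, 7, 4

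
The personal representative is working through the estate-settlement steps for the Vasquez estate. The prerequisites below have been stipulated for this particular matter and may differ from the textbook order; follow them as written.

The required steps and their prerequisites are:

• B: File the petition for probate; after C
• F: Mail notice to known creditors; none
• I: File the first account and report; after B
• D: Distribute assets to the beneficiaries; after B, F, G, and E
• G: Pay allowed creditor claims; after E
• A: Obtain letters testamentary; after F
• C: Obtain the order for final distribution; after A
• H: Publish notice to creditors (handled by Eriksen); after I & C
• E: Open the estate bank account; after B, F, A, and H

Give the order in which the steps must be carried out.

F has no prerequisites → F first.
A needed F, now all done → A.
That leaves C as the only ready step → C.
That leaves B as the only ready step → B.
I is the only step now ready → I.
Next only H has its prerequisites met → H.
Next only E has its prerequisites met → E.
G is the only step now ready → G.
That leaves D as the only ready step → D.

F, A, C, B, I, H, E, G, D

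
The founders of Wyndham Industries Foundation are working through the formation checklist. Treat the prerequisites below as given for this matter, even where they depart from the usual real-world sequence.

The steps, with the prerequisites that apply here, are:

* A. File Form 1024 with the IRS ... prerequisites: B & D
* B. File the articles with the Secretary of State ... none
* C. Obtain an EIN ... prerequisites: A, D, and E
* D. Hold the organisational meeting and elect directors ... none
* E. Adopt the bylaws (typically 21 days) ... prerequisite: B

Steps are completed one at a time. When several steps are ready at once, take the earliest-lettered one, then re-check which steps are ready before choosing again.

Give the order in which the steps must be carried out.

B → D → A → E → C

B and D have no prerequisites; B has the earlier label, so B is first.
Now D and E have their prerequisites met. D has the earlier label, so D next.
A and E are both available; A has the earlier label → A.
Next only E has its prerequisites met → E.
That leaves C as the only ready step → C.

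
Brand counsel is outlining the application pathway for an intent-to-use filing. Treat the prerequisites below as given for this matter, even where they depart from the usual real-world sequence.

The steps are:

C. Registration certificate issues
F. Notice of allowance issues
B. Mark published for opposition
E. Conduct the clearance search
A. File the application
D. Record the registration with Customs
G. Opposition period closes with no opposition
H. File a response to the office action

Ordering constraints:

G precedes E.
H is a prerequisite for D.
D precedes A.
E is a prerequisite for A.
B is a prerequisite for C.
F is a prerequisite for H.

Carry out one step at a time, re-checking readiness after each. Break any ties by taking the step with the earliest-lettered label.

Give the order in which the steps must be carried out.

B, F and G have no prerequisites; B has the earlier label, so B is first.
Ready: C, F and G. C has the earlier label → C.
Ready: F and G. F has the earlier label → F.
H now also ready, so the ready set is {G, H}; G has the earlier label → G.
E now also ready, so the ready set is {E, H}; E has the earlier label → E.
That leaves H as the only ready step → H.
That leaves D as the only ready step → D.
A needed D and E, now all done → A.

B C F G E H D A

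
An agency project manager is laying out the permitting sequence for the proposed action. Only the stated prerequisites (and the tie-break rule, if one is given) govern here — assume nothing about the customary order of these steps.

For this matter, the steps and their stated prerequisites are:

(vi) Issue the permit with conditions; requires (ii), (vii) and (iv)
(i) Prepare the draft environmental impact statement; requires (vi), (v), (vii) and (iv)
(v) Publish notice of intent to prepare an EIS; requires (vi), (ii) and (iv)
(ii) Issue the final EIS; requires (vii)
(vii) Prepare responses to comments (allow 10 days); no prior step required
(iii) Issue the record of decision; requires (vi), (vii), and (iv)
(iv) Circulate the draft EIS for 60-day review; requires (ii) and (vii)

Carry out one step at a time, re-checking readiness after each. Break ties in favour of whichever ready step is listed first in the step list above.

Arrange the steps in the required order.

(vii) is the only step with nothing outstanding, so it goes first.
(ii) is the only step now ready → (ii).
(iv) needed (ii) and (vii), now all done → (iv).
(vi) needed (ii), (vii) and (iv), now all done → (vi).
Now (v) and (iii) have their prerequisites met. (v) is listed earlier, so (v) next.
Ready: (i) and (iii). (i) is listed earlier → (i).
(iii) needed (vi), (vii) and (iv), now all done → (iii).

(vii) → (ii) → (iv) → (vi) → (v) → (i) → (iii)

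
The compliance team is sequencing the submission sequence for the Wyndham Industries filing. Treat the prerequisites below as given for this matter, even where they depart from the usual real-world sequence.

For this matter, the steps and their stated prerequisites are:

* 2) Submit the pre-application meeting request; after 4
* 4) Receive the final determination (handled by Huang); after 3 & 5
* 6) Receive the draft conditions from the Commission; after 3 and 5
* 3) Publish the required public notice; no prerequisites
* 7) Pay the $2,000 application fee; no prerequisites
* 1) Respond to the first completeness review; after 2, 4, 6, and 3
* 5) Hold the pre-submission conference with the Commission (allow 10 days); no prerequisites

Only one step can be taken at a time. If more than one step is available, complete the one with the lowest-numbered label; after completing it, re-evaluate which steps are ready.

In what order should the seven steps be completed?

3, 5, 4, 2, 6, 1, 7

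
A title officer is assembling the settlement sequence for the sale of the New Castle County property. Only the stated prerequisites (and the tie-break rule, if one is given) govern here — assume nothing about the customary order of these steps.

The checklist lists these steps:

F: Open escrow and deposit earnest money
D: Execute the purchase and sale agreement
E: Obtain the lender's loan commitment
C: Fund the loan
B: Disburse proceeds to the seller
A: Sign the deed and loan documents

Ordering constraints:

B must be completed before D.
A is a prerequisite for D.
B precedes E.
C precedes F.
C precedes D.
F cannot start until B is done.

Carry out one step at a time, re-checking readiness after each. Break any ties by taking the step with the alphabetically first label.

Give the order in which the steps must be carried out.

A → B → C → D → E → F

A, B and C have no prerequisites; A has the earlier label, so A is first.
Ready: B and C. B has the earlier label → B.
Ready: C and E. C has the earlier label → C.
Now D, E and F have their prerequisites met. D has the earlier label, so D next.
Ready: E and F. E has the earlier label → E.
That leaves F as the only ready step → F.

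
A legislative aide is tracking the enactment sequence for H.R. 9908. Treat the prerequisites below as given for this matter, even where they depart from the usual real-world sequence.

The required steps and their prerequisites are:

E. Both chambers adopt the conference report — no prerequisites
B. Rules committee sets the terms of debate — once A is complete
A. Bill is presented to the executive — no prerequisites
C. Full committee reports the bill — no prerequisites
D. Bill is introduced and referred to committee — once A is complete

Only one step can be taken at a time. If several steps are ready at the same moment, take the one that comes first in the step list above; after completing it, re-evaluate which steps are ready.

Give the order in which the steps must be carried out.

E A B C D

E, A and C have no prerequisites; E is listed earlier, so E is first.
Now A and C have their prerequisites met. A is listed earlier, so A next.
Ready: B, C and D. B is listed earlier → B.
C and D are both available; C is listed earlier → C.
D is the only step now ready → D.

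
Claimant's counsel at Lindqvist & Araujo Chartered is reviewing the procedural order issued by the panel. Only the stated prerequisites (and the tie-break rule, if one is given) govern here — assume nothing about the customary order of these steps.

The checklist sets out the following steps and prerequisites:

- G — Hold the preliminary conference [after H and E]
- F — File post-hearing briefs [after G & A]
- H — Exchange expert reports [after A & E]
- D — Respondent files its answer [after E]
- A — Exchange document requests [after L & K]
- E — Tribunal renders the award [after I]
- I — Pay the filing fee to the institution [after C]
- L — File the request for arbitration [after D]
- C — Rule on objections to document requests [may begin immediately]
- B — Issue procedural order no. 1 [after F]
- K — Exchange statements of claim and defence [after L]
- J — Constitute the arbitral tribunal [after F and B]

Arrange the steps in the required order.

C I E D L K A H G F B J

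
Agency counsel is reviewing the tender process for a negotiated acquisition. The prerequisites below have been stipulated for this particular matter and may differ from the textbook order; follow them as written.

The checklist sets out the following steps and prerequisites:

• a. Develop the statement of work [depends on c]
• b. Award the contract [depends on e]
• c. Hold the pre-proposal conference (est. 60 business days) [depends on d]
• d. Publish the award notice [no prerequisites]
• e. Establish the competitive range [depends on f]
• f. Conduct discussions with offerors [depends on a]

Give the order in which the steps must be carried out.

Only d has no prerequisites, so it is first.
c is the only step now ready → c.
Next only a has its prerequisites met → a.
That leaves f as the only ready step → f.
That leaves e as the only ready step → e.
Next only b has its prerequisites met → b.

d, c, a, f, e, b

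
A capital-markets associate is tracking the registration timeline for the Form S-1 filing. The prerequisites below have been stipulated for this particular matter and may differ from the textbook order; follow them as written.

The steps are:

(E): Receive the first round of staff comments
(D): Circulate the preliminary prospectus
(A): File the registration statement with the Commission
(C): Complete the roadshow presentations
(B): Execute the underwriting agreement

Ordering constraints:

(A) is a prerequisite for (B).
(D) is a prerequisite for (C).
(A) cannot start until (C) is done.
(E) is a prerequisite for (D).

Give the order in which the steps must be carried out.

(E) is the only step with nothing outstanding, so it goes first.
(D) needed (E), now all done → (D).
That leaves (C) as the only ready step → (C).
That leaves (A) as the only ready step → (A).
(B) is the only step now ready → (B).

(E), (D), (C), (A), (B)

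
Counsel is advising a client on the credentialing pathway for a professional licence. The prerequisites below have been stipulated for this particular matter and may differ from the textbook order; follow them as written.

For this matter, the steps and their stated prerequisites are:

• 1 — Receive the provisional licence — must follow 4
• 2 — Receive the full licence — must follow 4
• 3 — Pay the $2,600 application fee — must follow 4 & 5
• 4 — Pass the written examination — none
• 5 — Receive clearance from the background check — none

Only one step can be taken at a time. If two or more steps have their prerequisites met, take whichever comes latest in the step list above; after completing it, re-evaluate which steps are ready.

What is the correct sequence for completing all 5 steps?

5 → 4 → 3 → 2 → 1

Nothing is required for 5 and 4. 5 is listed later → 5 first.
That leaves 4 as the only ready step → 4.
Ready: 3, 2 and 1. 3 is listed later → 3.
Ready: 2 and 1. 2 is listed later → 2.
That leaves 1 as the only ready step → 1.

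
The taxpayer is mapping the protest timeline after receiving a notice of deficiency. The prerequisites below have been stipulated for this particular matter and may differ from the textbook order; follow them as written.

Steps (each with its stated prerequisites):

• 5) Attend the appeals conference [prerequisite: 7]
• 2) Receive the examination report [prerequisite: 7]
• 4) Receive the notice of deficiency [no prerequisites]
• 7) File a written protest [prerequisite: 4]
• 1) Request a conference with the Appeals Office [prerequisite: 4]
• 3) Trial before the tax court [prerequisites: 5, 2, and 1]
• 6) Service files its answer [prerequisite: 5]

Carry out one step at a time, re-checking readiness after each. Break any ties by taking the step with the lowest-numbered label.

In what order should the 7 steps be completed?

4 is the only step with nothing outstanding, so it goes first.
Ready: 1 and 7. 1 has the earlier label → 1.
Next only 7 has its prerequisites met → 7.
Now 2 and 5 have their prerequisites met. 2 has the earlier label, so 2 next.
That leaves 5 as the only ready step → 5.
Ready: 3 and 6. 3 has the earlier label → 3.
6 needed 5, now all done → 6.

4 1 7 2 5 3 6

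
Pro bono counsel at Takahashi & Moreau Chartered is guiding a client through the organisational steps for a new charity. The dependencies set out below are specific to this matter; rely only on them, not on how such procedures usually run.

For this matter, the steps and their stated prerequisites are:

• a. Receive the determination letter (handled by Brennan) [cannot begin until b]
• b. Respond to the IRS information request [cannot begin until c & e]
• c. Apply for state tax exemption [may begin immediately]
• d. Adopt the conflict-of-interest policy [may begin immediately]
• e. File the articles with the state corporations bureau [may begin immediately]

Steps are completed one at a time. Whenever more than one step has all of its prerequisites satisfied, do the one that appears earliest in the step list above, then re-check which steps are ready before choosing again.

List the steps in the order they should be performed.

c, d, e, b, a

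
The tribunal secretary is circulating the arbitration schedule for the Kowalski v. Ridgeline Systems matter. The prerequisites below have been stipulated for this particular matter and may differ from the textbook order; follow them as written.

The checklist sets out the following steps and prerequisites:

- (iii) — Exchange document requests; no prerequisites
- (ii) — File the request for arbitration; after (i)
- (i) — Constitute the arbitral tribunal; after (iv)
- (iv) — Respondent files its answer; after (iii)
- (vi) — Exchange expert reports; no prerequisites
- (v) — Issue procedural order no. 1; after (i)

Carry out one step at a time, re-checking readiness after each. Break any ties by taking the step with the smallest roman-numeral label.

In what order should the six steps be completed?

(iii), (iv), (i), (ii), (v), (vi)

Nothing is required for (iii) and (vi). (iii) has the earlier label → (iii) first.
(iv) now also ready, so the ready set is {(iv), (vi)}; (iv) has the earlier label → (iv).
(i) now also ready, so the ready set is {(i), (vi)}; (i) has the earlier label → (i).
(ii) and (v) now also ready, so the ready set is {(ii), (v), (vi)}; (ii) has the earlier label → (ii).
(v) and (vi) are both available; (v) has the earlier label → (v).
(vi) is the only step now ready → (vi).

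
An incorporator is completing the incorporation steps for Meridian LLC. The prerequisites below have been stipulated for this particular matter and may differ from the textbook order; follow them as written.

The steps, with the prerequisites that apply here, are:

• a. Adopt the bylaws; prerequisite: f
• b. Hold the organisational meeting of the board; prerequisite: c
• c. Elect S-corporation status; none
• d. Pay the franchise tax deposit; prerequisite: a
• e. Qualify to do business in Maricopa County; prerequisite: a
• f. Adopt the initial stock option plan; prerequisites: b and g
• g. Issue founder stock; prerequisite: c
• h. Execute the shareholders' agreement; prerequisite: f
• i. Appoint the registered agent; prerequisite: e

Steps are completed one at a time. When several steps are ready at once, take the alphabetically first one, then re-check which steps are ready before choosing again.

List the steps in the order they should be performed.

c is the only step with nothing outstanding, so it goes first.
Now b and g have their prerequisites met. b has the earlier label, so b next.
Next only g has its prerequisites met → g.
Next only f has its prerequisites met → f.
a and h are both available; a has the earlier label → a.
Ready: d, e and h. d has the earlier label → d.
Ready: e and h. e has the earlier label → e.
i now also ready, so the ready set is {h, i}; h has the earlier label → h.
Next only i has its prerequisites met → i.

c, b, g, f, a, d, e, h, i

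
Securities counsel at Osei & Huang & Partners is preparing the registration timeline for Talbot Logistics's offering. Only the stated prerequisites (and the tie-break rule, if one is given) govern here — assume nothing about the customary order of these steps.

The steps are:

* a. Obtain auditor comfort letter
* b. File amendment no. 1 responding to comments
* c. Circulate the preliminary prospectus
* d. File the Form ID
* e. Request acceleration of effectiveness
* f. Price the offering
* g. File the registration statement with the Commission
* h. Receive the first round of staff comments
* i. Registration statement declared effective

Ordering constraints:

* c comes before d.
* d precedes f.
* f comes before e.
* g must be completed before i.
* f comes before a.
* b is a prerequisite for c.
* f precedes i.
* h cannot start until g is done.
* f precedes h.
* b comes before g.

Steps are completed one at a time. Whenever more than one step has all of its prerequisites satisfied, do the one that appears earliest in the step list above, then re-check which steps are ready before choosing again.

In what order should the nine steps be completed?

Only b has no prerequisites, so it is first.
Now c and g have their prerequisites met. c is listed earlier, so c next.
d now also ready, so the ready set is {d, g}; d is listed earlier → d.
Now f and g have their prerequisites met. f is listed earlier, so f next.
Ready: a, e and g. a is listed earlier → a.
e and g are both available; e is listed earlier → e.
g needed b, now all done → g.
Now h and i have their prerequisites met. h is listed earlier, so h next.
i is the only step now ready → i.

b, c, d, f, a, e, g, h, i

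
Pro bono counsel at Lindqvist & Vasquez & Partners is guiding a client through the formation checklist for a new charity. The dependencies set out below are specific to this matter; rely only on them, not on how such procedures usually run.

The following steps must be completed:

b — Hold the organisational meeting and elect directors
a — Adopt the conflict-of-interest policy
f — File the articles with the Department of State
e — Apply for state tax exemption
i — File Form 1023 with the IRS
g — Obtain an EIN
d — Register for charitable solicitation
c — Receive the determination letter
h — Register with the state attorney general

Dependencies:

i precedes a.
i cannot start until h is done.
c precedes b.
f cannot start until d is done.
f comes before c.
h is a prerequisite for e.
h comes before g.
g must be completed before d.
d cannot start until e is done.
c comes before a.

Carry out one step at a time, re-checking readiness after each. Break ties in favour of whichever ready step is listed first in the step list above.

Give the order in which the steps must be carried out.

Only h has no prerequisites, so it is first.
e, i and g are all available; e is listed earlier → e.
Ready: i and g. i is listed earlier → i.
That leaves g as the only ready step → g.
That leaves d as the only ready step → d.
f needed d, now all done → f.
c needed f, now all done → c.
Ready: b and a. b is listed earlier → b.
a needed i and c, now all done → a.

h, e, i, g, d, f, c, b, a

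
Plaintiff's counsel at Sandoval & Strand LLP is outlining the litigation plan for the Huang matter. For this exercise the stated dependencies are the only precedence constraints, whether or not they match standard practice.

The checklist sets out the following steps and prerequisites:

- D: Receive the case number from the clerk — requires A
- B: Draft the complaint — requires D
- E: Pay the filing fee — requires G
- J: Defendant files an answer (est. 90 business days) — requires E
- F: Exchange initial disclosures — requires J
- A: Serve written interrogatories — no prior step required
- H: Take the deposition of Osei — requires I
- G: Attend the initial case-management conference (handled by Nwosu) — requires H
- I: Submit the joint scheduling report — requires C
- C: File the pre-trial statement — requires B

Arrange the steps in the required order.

A is the only step with nothing outstanding, so it goes first.
Next only D has its prerequisites met → D.
That leaves B as the only ready step → B.
C is the only step now ready → C.
I needed C, now all done → I.
That leaves H as the only ready step → H.
Next only G has its prerequisites met → G.
That leaves E as the only ready step → E.
Next only J has its prerequisites met → J.
F needed J, now all done → F.

A, D, B, C, I, H, G, E, J, F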